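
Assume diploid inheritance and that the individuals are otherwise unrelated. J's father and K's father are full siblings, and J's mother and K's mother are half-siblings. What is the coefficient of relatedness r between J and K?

Relatedness sums over independent paths through distinct common ancestors.
J and K are related in two ways: first cousins through their fathers (r = 1/8) and half first cousins through their mothers (r = 1/16).
r = 1/8 + 1/16 = 0.1875.

0.1875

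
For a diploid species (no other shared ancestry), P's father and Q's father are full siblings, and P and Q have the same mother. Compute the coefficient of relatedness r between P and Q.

0.375

With two independent routes of shared ancestry, r is the sum of the two contributions.
P and Q are related in two ways: first cousins through their fathers (r = 1/8) and half-sibs through their shared mother (r = 1/4).
r = 1/8 + 1/4 = 3/8 = 0.375.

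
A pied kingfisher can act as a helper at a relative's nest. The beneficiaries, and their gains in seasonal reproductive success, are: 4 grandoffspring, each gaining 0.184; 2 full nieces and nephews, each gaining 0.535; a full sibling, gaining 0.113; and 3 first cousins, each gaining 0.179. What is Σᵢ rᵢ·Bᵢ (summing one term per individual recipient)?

r to a grandoffspring = 1/4 (two parent–offspring links: r = (1/2)^2 = 1/4).
r to a full niece or nephew = 0.25 (full aunt/uncle↔niece/nephew: two paths of length 3 through the shared grandparent pair: r = 2·(1/2)^3 = 1/4).
r to a full sibling = 1/2 (full sibs share both parents — two paths of length 2: r = 2·(1/2)^2 = 1/2).
r to a first cousin = 1/8 (first cousins share one grandparent pair — two paths of length 4: r = 2·(1/2)^4 = 1/8).
Summing one r·B term per recipient: 4·0.25·0.184 + 2·0.25·0.535 + 1·0.5·0.113 + 3·0.125·0.179 = 0.575125.

0.575125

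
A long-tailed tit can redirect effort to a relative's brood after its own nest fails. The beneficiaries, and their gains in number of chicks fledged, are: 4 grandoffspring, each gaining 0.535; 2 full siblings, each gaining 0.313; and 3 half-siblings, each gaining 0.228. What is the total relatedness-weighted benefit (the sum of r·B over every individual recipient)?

1.019

r to a grandoffspring = 1/4 (two parent–offspring links: r = (1/2)^2 = 1/4).
r to a full sibling = 0.5 (full sibs share both parents — two paths of length 2: r = 2·(1/2)^2 = 1/2).
r to a half-sibling = 1/4 (half-sibs share one parent — one path of length 2: r = (1/2)^2 = 1/4).
Summing one r·B term per recipient: 4·0.25·0.535 + 2·0.5·0.313 + 3·0.25·0.228 = 1.019.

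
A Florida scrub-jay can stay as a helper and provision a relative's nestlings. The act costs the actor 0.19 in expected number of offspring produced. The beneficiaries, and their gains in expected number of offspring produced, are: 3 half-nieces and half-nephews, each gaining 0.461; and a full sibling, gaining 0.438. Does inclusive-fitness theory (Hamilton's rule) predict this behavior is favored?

Yes

Hamilton's rule: the trait is favored when the sum of r·B over every recipient exceeds the actor's cost C.
r to a half-niece or half-nephew = 0.125 (half-aunt/uncle↔niece/nephew: one path of length 3: r = (1/2)^3 = 1/8).
r to a full sibling = 1/2 (full sibs share both parents — two paths of length 2: r = 2·(1/2)^2 = 1/2).
Summing one r·B term per recipient: 3·0.125·0.461 + 1·0.5·0.438 = 0.391875.
0.391875 > 0.19: the indirect benefit exceeds the cost.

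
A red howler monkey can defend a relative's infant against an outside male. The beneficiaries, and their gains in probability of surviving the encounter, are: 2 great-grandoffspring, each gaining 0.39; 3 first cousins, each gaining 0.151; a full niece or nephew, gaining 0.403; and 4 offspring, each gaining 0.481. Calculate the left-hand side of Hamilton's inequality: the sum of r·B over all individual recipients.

1.216875

r to a great-grandoffspring = 1/8 (three parent–offspring links: r = (1/2)^3 = 1/8).
r to a first cousin = 1/8 (first cousins share one grandparent pair — two paths of length 4: r = 2·(1/2)^4 = 1/8).
r to a full niece or nephew = 0.25 (full aunt/uncle↔niece/nephew: two paths of length 3 through the shared grandparent pair: r = 2·(1/2)^3 = 1/4).
r to an offspring = 0.5 (one parent–offspring link: r = (1/2)^1 = 1/2).
Summing one r·B term per recipient: 2·0.125·0.39 + 3·0.125·0.151 + 1·0.25·0.403 + 4·0.5·0.481 = 1.216875.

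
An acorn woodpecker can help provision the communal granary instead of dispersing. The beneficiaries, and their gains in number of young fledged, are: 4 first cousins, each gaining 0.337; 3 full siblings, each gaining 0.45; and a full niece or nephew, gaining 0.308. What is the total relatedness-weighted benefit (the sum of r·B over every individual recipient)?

0.9205

r to a first cousin = 1/8 (first cousins share one grandparent pair — two paths of length 4: r = 2·(1/2)^4 = 1/8).
r to a full sibling = 0.5 (full sibs share both parents — two paths of length 2: r = 2·(1/2)^2 = 1/2).
r to a full niece or nephew = 0.25 (full aunt/uncle↔niece/nephew: two paths of length 3 through the shared grandparent pair: r = 2·(1/2)^3 = 1/4).
Summing one r·B term per recipient: 4·0.125·0.337 + 3·0.5·0.45 + 1·0.25·0.308 = 0.9205.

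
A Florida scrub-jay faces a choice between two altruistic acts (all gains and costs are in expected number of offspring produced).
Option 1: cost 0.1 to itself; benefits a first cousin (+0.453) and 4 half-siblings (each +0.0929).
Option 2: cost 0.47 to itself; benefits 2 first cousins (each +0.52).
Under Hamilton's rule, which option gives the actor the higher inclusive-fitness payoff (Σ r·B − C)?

Option 1: r to a first cousin = 0.125.
Option 1: r to a half-sibling = 0.25.
Option 1: Σ r·B − C = (1·0.125·0.453 + 4·0.25·0.0929) − 0.1 = 0.049525.
Option 2: r to a first cousin = 0.125.
Option 2: Σ r·B − C = (2·0.125·0.52) − 0.47 = -0.34.
Option 1 has the higher net inclusive-fitness payoff.

Option 1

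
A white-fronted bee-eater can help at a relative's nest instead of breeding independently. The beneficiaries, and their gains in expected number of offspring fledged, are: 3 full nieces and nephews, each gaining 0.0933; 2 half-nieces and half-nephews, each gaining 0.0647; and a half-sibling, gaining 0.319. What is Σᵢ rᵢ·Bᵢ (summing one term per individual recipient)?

0.1659

r to a full niece or nephew = 1/4 (full aunt/uncle↔niece/nephew: two paths of length 3 through the shared grandparent pair: r = 2·(1/2)^3 = 1/4).
r to a half-niece or half-nephew = 1/8 (half-aunt/uncle↔niece/nephew: one path of length 3: r = (1/2)^3 = 1/8).
r to a half-sibling = 0.25 (half-sibs share one parent — one path of length 2: r = (1/2)^2 = 1/4).
Summing one r·B term per recipient: 3·0.25·0.0933 + 2·0.125·0.0647 + 1·0.25·0.319 = 0.1659.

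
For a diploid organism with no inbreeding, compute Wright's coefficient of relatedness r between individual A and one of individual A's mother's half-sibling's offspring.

0.0625

Each parent–offspring link contributes a factor of 1/2, and independent paths through distinct common ancestors add.
Half first cousins share one grandparent — one path of length 4: r = (1/2)^4 = 1/16.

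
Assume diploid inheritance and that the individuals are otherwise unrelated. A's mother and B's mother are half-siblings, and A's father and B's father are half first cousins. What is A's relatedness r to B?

0.078125

Relatedness sums over independent paths through distinct common ancestors.
A and B are related in two ways: half first cousins through their mothers (r = 1/16) and half second cousins through their fathers (r = 1/64).
r = 1/16 + 1/64 = 5/64 = 0.078125.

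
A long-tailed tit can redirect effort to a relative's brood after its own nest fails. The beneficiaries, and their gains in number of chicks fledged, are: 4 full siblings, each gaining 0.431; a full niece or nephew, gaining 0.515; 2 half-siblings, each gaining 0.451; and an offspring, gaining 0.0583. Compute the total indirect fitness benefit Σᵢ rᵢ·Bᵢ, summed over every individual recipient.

r to a full sibling = 1/2 (full sibs share both parents — two paths of length 2: r = 2·(1/2)^2 = 1/2).
r to a full niece or nephew = 0.25 (full aunt/uncle↔niece/nephew: two paths of length 3 through the shared grandparent pair: r = 2·(1/2)^3 = 1/4).
r to a half-sibling = 0.25 (half-sibs share one parent — one path of length 2: r = (1/2)^2 = 1/4).
r to an offspring = 0.5 (one parent–offspring link: r = (1/2)^1 = 1/2).
Summing one r·B term per recipient: 4·0.5·0.431 + 1·0.25·0.515 + 2·0.25·0.451 + 1·0.5·0.0583 = 1.2454.

1.2454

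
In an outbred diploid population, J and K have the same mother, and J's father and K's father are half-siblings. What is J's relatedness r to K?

With two independent routes of shared ancestry, r is the sum of the two contributions.
J and K are related in two ways: half-sibs through their shared mother (r = 1/4) and half first cousins through their fathers (r = 1/16).
r = 1/4 + 1/16 = 5/16 = 0.3125.

0.3125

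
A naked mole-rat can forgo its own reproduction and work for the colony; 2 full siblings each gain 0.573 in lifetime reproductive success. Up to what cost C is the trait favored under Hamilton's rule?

r to a full sibling = 0.5 (full sibs share both parents — two paths of length 2: r = 2·(1/2)^2 = 1/2).
Hamilton's rule: n·r·B > C, so the trait is favored while C < n·r·B = 2·0.5·0.573 = 0.573.

0.573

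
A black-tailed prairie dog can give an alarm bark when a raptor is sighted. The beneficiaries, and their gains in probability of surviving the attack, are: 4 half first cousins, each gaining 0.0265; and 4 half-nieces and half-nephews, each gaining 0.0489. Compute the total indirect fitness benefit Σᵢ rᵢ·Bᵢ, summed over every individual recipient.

r to a half first cousin = 1/16 (half first cousins share one grandparent — one path of length 4: r = (1/2)^4 = 1/16).
r to a half-niece or half-nephew = 1/8 (half-aunt/uncle↔niece/nephew: one path of length 3: r = (1/2)^3 = 1/8).
Summing one r·B term per recipient: 4·0.0625·0.0265 + 4·0.125·0.0489 = 0.031075.

0.031075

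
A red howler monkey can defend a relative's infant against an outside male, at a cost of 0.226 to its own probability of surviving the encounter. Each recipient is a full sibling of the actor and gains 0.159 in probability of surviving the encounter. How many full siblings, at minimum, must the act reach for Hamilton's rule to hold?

r to a full sibling = 0.5 (full sibs share both parents — two paths of length 2: r = 2·(1/2)^2 = 1/2).
Hamilton's rule: n·r·B > C  ⇒  n > C/(r·B) = 0.226/(0.5·0.159) = 2.843.
The smallest integer exceeding 2.843 is 3.

3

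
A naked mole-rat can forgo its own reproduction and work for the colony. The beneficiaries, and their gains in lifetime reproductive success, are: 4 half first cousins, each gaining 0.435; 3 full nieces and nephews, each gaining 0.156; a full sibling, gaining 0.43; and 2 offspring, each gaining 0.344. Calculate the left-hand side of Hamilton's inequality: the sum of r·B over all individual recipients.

r to a half first cousin = 1/16 (half first cousins share one grandparent — one path of length 4: r = (1/2)^4 = 1/16).
r to a full niece or nephew = 0.25 (full aunt/uncle↔niece/nephew: two paths of length 3 through the shared grandparent pair: r = 2·(1/2)^3 = 1/4).
r to a full sibling = 1/2 (full sibs share both parents — two paths of length 2: r = 2·(1/2)^2 = 1/2).
r to an offspring = 0.5 (one parent–offspring link: r = (1/2)^1 = 1/2).
Summing one r·B term per recipient: 4·0.0625·0.435 + 3·0.25·0.156 + 1·0.5·0.43 + 2·0.5·0.344 = 0.78475.

0.78475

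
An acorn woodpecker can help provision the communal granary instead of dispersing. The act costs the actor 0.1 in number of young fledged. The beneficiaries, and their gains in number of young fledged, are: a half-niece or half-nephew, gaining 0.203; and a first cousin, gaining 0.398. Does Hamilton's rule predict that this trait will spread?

Hamilton's rule: the trait is favored when the sum of r·B over every recipient exceeds the actor's cost C.
r to a half-niece or half-nephew = 0.125 (half-aunt/uncle↔niece/nephew: one path of length 3: r = (1/2)^3 = 1/8).
r to a first cousin = 0.125 (first cousins share one grandparent pair — two paths of length 4: r = 2·(1/2)^4 = 1/8).
Summing one r·B term per recipient: 1·0.125·0.203 + 1·0.125·0.398 = 0.075125.
0.075125 < 0.1: the indirect benefit is less than the cost.

No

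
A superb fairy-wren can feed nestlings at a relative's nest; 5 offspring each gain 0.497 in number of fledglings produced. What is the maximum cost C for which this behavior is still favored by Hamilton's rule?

1.2425

r to an offspring = 0.5 (one parent–offspring link: r = (1/2)^1 = 1/2).
Hamilton's rule: n·r·B > C, so the trait is favored while C < n·r·B = 5·0.5·0.497 = 1.2425.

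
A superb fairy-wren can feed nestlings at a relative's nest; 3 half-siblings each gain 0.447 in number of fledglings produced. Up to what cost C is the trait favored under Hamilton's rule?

0.33525

r to a half-sibling = 0.25 (half-sibs share one parent — one path of length 2: r = (1/2)^2 = 1/4).
Hamilton's rule: n·r·B > C, so the trait is favored while C < n·r·B = 3·0.25·0.447 = 0.33525.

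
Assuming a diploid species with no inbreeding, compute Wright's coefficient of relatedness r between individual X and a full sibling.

Each parent–offspring link contributes a factor of 1/2, and independent paths through distinct common ancestors add.
Full sibs share both parents — two paths of length 2: r = 2·(1/2)^2 = 1/2.

0.5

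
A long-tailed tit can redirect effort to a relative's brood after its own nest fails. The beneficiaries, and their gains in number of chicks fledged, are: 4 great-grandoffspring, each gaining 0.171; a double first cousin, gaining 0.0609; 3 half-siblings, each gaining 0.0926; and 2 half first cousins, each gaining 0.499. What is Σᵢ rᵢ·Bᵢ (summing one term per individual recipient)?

r to a great-grandoffspring = 0.125 (three parent–offspring links: r = (1/2)^3 = 1/8).
r to a double first cousin = 0.25 (double first cousins share both grandparent pairs — four paths of length 4: r = 4·(1/2)^4 = 1/4).
r to a half-sibling = 1/4 (half-sibs share one parent — one path of length 2: r = (1/2)^2 = 1/4).
r to a half first cousin = 1/16 (half first cousins share one grandparent — one path of length 4: r = (1/2)^4 = 1/16).
Summing one r·B term per recipient: 4·0.125·0.171 + 1·0.25·0.0609 + 3·0.25·0.0926 + 2·0.0625·0.499 = 0.23255.

0.23255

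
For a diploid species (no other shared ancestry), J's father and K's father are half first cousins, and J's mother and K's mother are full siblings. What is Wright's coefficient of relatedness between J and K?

0.140625

Wright's path rule: contributions from independent ancestry routes add.
J and K are related in two ways: half second cousins through their fathers (r = 1/64) and first cousins through their mothers (r = 1/8).
r = 1/64 + 1/8 = 0.140625.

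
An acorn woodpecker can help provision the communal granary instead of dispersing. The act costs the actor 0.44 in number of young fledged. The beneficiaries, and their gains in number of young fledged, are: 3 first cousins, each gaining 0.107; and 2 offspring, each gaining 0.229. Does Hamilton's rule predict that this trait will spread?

No

Hamilton's rule: the trait is favored when the sum of r·B over every recipient exceeds the actor's cost C.
r to a first cousin = 0.125 (first cousins share one grandparent pair — two paths of length 4: r = 2·(1/2)^4 = 1/8).
r to an offspring = 1/2 (one parent–offspring link: r = (1/2)^1 = 1/2).
Summing one r·B term per recipient: 3·0.125·0.107 + 2·0.5·0.229 = 0.269125.
0.269125 < 0.44: the indirect benefit is less than the cost.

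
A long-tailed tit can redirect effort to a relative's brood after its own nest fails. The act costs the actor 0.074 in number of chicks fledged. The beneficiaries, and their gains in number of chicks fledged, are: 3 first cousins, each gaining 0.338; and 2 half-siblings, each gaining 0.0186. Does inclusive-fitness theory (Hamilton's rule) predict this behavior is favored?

Yes

Hamilton's rule: the trait is favored when the sum of r·B over every recipient exceeds the actor's cost C.
r to a first cousin = 0.125 (first cousins share one grandparent pair — two paths of length 4: r = 2·(1/2)^4 = 1/8).
r to a half-sibling = 1/4 (half-sibs share one parent — one path of length 2: r = (1/2)^2 = 1/4).
Summing one r·B term per recipient: 3·0.125·0.338 + 2·0.25·0.0186 = 0.13605.
0.13605 > 0.074: the indirect benefit exceeds the cost.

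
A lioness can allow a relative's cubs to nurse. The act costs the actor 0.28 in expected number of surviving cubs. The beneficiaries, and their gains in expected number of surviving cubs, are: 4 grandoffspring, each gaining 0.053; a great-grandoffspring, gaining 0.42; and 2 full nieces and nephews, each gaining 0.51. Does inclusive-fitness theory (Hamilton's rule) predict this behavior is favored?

Hamilton's rule: the trait is favored when the sum of r·B over every recipient exceeds the actor's cost C.
r to a grandoffspring = 0.25 (two parent–offspring links: r = (1/2)^2 = 1/4).
r to a great-grandoffspring = 1/8 (three parent–offspring links: r = (1/2)^3 = 1/8).
r to a full niece or nephew = 1/4 (full aunt/uncle↔niece/nephew: two paths of length 3 through the shared grandparent pair: r = 2·(1/2)^3 = 1/4).
Summing one r·B term per recipient: 4·0.25·0.053 + 1·0.125·0.42 + 2·0.25·0.51 = 0.3605.
0.3605 > 0.28: the indirect benefit exceeds the cost.

Yes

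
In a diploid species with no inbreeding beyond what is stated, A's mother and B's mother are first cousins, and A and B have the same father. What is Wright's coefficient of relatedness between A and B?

0.28125

With two independent routes of shared ancestry, r is the sum of the two contributions.
A and B are related in two ways: second cousins through their mothers (r = 1/32) and half-sibs through their shared father (r = 1/4).
r = 1/32 + 1/4 = 9/32 = 0.28125.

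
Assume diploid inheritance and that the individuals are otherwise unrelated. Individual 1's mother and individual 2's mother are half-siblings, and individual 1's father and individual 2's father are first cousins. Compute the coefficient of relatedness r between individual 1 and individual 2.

0.09375

Wright's path rule: contributions from independent ancestry routes add.
Individual 1 and individual 2 are related in two ways: half first cousins through their mothers (r = 1/16) and second cousins through their fathers (r = 1/32).
r = 1/16 + 1/32 = 0.09375.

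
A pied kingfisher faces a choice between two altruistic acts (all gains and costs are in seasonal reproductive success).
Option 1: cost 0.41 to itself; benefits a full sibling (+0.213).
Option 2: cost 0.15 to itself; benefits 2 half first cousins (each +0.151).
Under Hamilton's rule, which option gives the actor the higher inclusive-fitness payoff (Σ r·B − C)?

Option 1: r to a full sibling = 0.5.
Option 1: Σ r·B − C = (1·0.5·0.213) − 0.41 = -0.3035.
Option 2: r to a half first cousin = 0.0625.
Option 2: Σ r·B − C = (2·0.0625·0.151) − 0.15 = -0.131125.
Option 2 has the higher net inclusive-fitness payoff.

Option 2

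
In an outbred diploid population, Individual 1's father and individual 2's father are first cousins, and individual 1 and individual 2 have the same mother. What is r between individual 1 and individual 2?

Independent pedigree routes through distinct common ancestors add.
Individual 1 and individual 2 are related in two ways: second cousins through their fathers (r = 1/32) and half-sibs through their shared mother (r = 1/4).
r = 1/32 + 1/4 = 0.28125.

0.28125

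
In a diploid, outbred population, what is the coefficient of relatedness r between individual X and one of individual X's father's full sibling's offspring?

Each parent–offspring link contributes a factor of 1/2, and independent paths through distinct common ancestors add.
First cousins share one grandparent pair — two paths of length 4: r = 2·(1/2)^4 = 1/8.

0.125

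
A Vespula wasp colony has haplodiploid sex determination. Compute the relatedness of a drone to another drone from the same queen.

0.5

Haploid brothers each carry a random half of the queen's diploid genome, so on average they share half: r = 1/2.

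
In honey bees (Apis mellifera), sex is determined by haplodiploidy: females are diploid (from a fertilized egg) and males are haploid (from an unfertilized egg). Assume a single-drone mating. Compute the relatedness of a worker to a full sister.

0.75

Haplodiploid full sisters inherit their father's entire haploid genome identically (contributing 1/2) and on average half of their mother's contribution (1/2 · 1/2 = 1/4); r = 1/2 + 1/4 = 3/4.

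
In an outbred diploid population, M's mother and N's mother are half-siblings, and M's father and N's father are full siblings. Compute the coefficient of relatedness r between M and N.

0.1875

Wright's path rule: contributions from independent ancestry routes add.
M and N are related in two ways: half first cousins through their mothers (r = 1/16) and first cousins through their fathers (r = 1/8).
r = 1/16 + 1/8 = 3/16 = 0.1875.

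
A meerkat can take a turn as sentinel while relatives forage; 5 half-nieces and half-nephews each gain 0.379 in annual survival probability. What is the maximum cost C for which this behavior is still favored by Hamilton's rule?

r to a half-niece or half-nephew = 0.125 (half-aunt/uncle↔niece/nephew: one path of length 3: r = (1/2)^3 = 1/8).
Hamilton's rule: n·r·B > C, so the trait is favored while C < n·r·B = 5·0.125·0.379 = 0.236875.

0.236875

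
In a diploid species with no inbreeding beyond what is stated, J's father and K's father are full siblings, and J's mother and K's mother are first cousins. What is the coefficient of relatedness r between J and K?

Relatedness sums over independent paths through distinct common ancestors.
J and K are related in two ways: first cousins through their fathers (r = 1/8) and second cousins through their mothers (r = 1/32).
r = 1/8 + 1/32 = 5/32 = 0.15625.

0.15625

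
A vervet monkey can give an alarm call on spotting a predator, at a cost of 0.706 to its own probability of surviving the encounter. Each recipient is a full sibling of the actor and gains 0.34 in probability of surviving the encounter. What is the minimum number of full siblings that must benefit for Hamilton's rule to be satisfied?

r to a full sibling = 1/2 (full sibs share both parents — two paths of length 2: r = 2·(1/2)^2 = 1/2).
Hamilton's rule: n·r·B > C  ⇒  n > C/(r·B) = 0.706/(0.5·0.34) = 4.153.
The smallest integer exceeding 4.153 is 5.

5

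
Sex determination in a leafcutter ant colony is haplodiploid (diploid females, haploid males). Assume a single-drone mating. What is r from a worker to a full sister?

0.75

Haplodiploid full sisters inherit their father's entire haploid genome identically (contributing 1/2) and on average half of their mother's contribution (1/2 · 1/2 = 1/4); r = 1/2 + 1/4 = 3/4.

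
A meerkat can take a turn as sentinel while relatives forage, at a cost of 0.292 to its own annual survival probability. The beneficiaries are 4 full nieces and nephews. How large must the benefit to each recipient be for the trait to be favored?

r to a full niece or nephew = 0.25 (full aunt/uncle↔niece/nephew: two paths of length 3 through the shared grandparent pair: r = 2·(1/2)^3 = 1/4).
Hamilton's rule with n recipients of equal r: n·r·B > C, so B > C/(n·r) = 0.292/(4·0.25) = 0.292.

0.292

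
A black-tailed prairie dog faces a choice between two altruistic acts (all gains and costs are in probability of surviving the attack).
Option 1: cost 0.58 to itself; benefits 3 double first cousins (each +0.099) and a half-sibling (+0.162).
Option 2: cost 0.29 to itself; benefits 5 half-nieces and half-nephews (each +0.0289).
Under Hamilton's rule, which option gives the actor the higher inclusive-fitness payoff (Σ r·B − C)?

Option 1: r to a double first cousin = 0.25.
Option 1: r to a half-sibling = 0.25.
Option 1: Σ r·B − C = (3·0.25·0.099 + 1·0.25·0.162) − 0.58 = -0.46525.
Option 2: r to a half-niece or half-nephew = 0.125.
Option 2: Σ r·B − C = (5·0.125·0.0289) − 0.29 = -0.2719375.
Option 2 has the higher net inclusive-fitness payoff.

Option 2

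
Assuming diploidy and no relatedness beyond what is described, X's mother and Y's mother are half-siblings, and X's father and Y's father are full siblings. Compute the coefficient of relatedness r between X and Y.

0.1875

With two independent routes of shared ancestry, r is the sum of the two contributions.
X and Y are related in two ways: half first cousins through their mothers (r = 1/16) and first cousins through their fathers (r = 1/8).
r = 1/16 + 1/8 = 3/16 = 0.1875.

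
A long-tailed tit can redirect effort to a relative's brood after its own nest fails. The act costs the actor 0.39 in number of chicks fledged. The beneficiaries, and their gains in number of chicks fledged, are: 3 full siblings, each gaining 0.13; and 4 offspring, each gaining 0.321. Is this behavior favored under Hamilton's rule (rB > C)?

Yes

Hamilton's rule: the trait is favored when the sum of r·B over every recipient exceeds the actor's cost C.
r to a full sibling = 0.5 (full sibs share both parents — two paths of length 2: r = 2·(1/2)^2 = 1/2).
r to an offspring = 1/2 (one parent–offspring link: r = (1/2)^1 = 1/2).
Summing one r·B term per recipient: 3·0.5·0.13 + 4·0.5·0.321 = 0.837.
0.837 > 0.39: the indirect benefit exceeds the cost.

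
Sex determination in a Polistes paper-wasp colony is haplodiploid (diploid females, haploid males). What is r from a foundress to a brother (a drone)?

0.25

Her haploid brother carries none of their father's genes and a random half of their mother's genome; that half matches the maternal half of her own genome with probability 1/2: r = 1/2 · 1/2 = 1/4.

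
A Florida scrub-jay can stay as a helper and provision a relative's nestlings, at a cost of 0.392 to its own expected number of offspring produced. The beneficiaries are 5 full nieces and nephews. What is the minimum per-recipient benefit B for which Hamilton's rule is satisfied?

r to a full niece or nephew = 1/4 (full aunt/uncle↔niece/nephew: two paths of length 3 through the shared grandparent pair: r = 2·(1/2)^3 = 1/4).
Hamilton's rule with n recipients of equal r: n·r·B > C, so B > C/(n·r) = 0.392/(5·0.25) = 0.3136.

0.3136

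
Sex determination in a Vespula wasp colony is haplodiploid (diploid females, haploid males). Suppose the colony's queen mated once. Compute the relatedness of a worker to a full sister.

0.75

Haplodiploid full sisters inherit their father's entire haploid genome identically (contributing 1/2) and on average half of their mother's contribution (1/2 · 1/2 = 1/4); r = 1/2 + 1/4 = 3/4.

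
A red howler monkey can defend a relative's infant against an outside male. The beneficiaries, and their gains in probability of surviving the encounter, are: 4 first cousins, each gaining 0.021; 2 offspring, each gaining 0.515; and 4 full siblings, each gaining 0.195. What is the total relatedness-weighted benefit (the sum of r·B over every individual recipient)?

r to a first cousin = 1/8 (first cousins share one grandparent pair — two paths of length 4: r = 2·(1/2)^4 = 1/8).
r to an offspring = 1/2 (one parent–offspring link: r = (1/2)^1 = 1/2).
r to a full sibling = 1/2 (full sibs share both parents — two paths of length 2: r = 2·(1/2)^2 = 1/2).
Summing one r·B term per recipient: 4·0.125·0.021 + 2·0.5·0.515 + 4·0.5·0.195 = 0.9155.

0.9155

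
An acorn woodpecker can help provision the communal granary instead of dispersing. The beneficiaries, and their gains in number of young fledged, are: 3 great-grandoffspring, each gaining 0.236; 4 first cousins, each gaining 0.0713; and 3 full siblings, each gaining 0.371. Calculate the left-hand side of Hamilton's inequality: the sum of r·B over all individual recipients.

r to a great-grandoffspring = 0.125 (three parent–offspring links: r = (1/2)^3 = 1/8).
r to a first cousin = 0.125 (first cousins share one grandparent pair — two paths of length 4: r = 2·(1/2)^4 = 1/8).
r to a full sibling = 1/2 (full sibs share both parents — two paths of length 2: r = 2·(1/2)^2 = 1/2).
Summing one r·B term per recipient: 3·0.125·0.236 + 4·0.125·0.0713 + 3·0.5·0.371 = 0.68065.

0.68065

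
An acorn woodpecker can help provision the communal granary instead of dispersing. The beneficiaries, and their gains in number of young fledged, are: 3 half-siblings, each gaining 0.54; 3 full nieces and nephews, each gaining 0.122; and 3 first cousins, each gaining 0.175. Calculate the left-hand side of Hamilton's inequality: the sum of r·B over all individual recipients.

0.562125

r to a half-sibling = 1/4 (half-sibs share one parent — one path of length 2: r = (1/2)^2 = 1/4).
r to a full niece or nephew = 0.25 (full aunt/uncle↔niece/nephew: two paths of length 3 through the shared grandparent pair: r = 2·(1/2)^3 = 1/4).
r to a first cousin = 0.125 (first cousins share one grandparent pair — two paths of length 4: r = 2·(1/2)^4 = 1/8).
Summing one r·B term per recipient: 3·0.25·0.54 + 3·0.25·0.122 + 3·0.125·0.175 = 0.562125.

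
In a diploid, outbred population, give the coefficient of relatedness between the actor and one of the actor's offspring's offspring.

0.25

Each parent–offspring link contributes a factor of 1/2, and independent paths through distinct common ancestors add.
Two parent–offspring links: r = (1/2)^2 = 1/4.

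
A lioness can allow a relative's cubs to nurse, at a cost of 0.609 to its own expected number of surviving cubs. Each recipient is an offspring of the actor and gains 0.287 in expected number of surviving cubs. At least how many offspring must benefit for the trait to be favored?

r to an offspring = 0.5 (one parent–offspring link: r = (1/2)^1 = 1/2).
Hamilton's rule: n·r·B > C  ⇒  n > C/(r·B) = 0.609/(0.5·0.287) = 4.244.
The smallest integer exceeding 4.244 is 5.

5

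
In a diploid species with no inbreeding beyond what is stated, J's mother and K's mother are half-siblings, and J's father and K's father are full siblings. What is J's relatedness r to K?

Wright's path rule: contributions from independent ancestry routes add.
J and K are related in two ways: half first cousins through their mothers (r = 1/16) and first cousins through their fathers (r = 1/8).
r = 1/16 + 1/8 = 3/16 = 0.1875.

0.1875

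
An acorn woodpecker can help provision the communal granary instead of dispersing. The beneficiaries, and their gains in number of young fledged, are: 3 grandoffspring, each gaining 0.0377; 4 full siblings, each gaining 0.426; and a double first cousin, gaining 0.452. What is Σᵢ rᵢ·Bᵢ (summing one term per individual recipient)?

0.993275

r to a grandoffspring = 1/4 (two parent–offspring links: r = (1/2)^2 = 1/4).
r to a full sibling = 0.5 (full sibs share both parents — two paths of length 2: r = 2·(1/2)^2 = 1/2).
r to a double first cousin = 1/4 (double first cousins share both grandparent pairs — four paths of length 4: r = 4·(1/2)^4 = 1/4).
Summing one r·B term per recipient: 3·0.25·0.0377 + 4·0.5·0.426 + 1·0.25·0.452 = 0.993275.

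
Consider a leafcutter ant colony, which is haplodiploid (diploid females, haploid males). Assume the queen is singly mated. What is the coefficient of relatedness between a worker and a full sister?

0.75

Haplodiploid full sisters inherit their father's entire haploid genome identically (contributing 1/2) and on average half of their mother's contribution (1/2 · 1/2 = 1/4); r = 1/2 + 1/4 = 3/4.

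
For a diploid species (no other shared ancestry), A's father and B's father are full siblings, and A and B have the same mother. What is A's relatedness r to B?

0.375

Relatedness sums over independent paths through distinct common ancestors.
A and B are related in two ways: first cousins through their fathers (r = 1/8) and half-sibs through their shared mother (r = 1/4).
r = 1/8 + 1/4 = 3/8 = 0.375.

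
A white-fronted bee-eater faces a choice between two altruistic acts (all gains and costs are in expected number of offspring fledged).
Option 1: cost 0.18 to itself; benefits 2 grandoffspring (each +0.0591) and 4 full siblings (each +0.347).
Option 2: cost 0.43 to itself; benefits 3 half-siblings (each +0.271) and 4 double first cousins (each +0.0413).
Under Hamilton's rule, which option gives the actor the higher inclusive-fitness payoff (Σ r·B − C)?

Option 1

Option 1: r to a grandoffspring = 0.25.
Option 1: r to a full sibling = 0.5.
Option 1: Σ r·B − C = (2·0.25·0.0591 + 4·0.5·0.347) − 0.18 = 0.54355.
Option 2: r to a half-sibling = 0.25.
Option 2: r to a double first cousin = 0.25.
Option 2: Σ r·B − C = (3·0.25·0.271 + 4·0.25·0.0413) − 0.43 = -0.18545.
Option 1 has the higher net inclusive-fitness payoff.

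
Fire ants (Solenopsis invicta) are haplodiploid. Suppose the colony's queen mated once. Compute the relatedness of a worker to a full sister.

0.75

Haplodiploid full sisters inherit their father's entire haploid genome identically (contributing 1/2) and on average half of their mother's contribution (1/2 · 1/2 = 1/4); r = 1/2 + 1/4 = 3/4.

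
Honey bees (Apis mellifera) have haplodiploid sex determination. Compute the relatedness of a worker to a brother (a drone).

Her haploid brother carries none of their father's genes and a random half of their mother's genome; that half matches the maternal half of her own genome with probability 1/2: r = 1/2 · 1/2 = 1/4.

0.25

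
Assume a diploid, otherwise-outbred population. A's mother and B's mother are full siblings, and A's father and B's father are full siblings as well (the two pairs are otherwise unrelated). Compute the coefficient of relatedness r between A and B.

0.25

Wright's path rule: contributions from independent ancestry routes add.
A and B are related in two ways: first cousins through their mothers (r = 1/8) and first cousins through their fathers (r = 1/8) — i.e. double first cousins.
r = 1/8 + 1/8 = 0.25.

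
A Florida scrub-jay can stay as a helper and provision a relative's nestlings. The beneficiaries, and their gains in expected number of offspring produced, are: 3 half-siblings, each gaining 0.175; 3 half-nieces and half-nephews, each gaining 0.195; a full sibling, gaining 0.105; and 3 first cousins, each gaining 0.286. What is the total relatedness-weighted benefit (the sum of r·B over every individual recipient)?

r to a half-sibling = 0.25 (half-sibs share one parent — one path of length 2: r = (1/2)^2 = 1/4).
r to a half-niece or half-nephew = 0.125 (half-aunt/uncle↔niece/nephew: one path of length 3: r = (1/2)^3 = 1/8).
r to a full sibling = 0.5 (full sibs share both parents — two paths of length 2: r = 2·(1/2)^2 = 1/2).
r to a first cousin = 1/8 (first cousins share one grandparent pair — two paths of length 4: r = 2·(1/2)^4 = 1/8).
Summing one r·B term per recipient: 3·0.25·0.175 + 3·0.125·0.195 + 1·0.5·0.105 + 3·0.125·0.286 = 0.364125.

0.364125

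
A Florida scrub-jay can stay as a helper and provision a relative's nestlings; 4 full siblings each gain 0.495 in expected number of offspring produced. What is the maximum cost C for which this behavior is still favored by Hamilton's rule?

0.99

r to a full sibling = 0.5 (full sibs share both parents — two paths of length 2: r = 2·(1/2)^2 = 1/2).
Hamilton's rule: n·r·B > C, so the trait is favored while C < n·r·B = 4·0.5·0.495 = 0.99.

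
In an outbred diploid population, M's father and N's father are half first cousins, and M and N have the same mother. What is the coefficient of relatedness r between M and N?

0.265625

Wright's path rule: contributions from independent ancestry routes add.
M and N are related in two ways: half second cousins through their fathers (r = 1/64) and half-sibs through their shared mother (r = 1/4).
r = 1/64 + 1/4 = 17/64 = 0.265625.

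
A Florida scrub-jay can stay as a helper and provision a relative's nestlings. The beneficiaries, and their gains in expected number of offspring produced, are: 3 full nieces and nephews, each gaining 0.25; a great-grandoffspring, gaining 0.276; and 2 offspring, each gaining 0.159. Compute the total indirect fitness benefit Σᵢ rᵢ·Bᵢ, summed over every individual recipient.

0.381

r to a full niece or nephew = 1/4 (full aunt/uncle↔niece/nephew: two paths of length 3 through the shared grandparent pair: r = 2·(1/2)^3 = 1/4).
r to a great-grandoffspring = 0.125 (three parent–offspring links: r = (1/2)^3 = 1/8).
r to an offspring = 1/2 (one parent–offspring link: r = (1/2)^1 = 1/2).
Summing one r·B term per recipient: 3·0.25·0.25 + 1·0.125·0.276 + 2·0.5·0.159 = 0.381.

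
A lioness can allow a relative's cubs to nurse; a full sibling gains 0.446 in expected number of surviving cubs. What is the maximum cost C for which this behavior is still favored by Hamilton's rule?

0.223

r to a full sibling = 0.5 (full sibs share both parents — two paths of length 2: r = 2·(1/2)^2 = 1/2).
Hamilton's rule: n·r·B > C, so the trait is favored while C < n·r·B = 1·0.5·0.446 = 0.223.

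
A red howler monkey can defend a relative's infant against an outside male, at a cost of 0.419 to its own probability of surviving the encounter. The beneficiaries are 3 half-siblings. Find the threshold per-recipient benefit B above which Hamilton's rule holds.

r to a half-sibling = 0.25 (half-sibs share one parent — one path of length 2: r = (1/2)^2 = 1/4).
Hamilton's rule with n recipients of equal r: n·r·B > C, so B > C/(n·r) = 0.419/(3·0.25) = 0.5587.

0.5587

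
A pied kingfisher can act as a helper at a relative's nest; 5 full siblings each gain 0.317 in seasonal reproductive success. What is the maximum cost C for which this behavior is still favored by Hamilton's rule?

0.7925

r to a full sibling = 1/2 (full sibs share both parents — two paths of length 2: r = 2·(1/2)^2 = 1/2).
Hamilton's rule: n·r·B > C, so the trait is favored while C < n·r·B = 5·0.5·0.317 = 0.7925.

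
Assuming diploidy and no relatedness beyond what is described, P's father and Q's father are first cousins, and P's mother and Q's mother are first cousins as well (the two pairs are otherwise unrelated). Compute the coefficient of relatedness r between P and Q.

Relatedness sums over independent paths through distinct common ancestors.
P and Q are related in two ways: second cousins through their fathers (r = 1/32) and second cousins through their mothers (r = 1/32).
r = 1/32 + 1/32 = 1/16 = 0.0625.

0.0625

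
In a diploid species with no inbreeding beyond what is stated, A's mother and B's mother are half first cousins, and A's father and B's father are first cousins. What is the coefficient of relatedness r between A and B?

0.046875

Independent pedigree routes through distinct common ancestors add.
A and B are related in two ways: half second cousins through their mothers (r = 1/64) and second cousins through their fathers (r = 1/32).
r = 1/64 + 1/32 = 0.046875.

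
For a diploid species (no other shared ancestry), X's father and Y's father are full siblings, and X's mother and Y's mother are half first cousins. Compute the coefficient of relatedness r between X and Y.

With two independent routes of shared ancestry, r is the sum of the two contributions.
X and Y are related in two ways: first cousins through their fathers (r = 1/8) and half second cousins through their mothers (r = 1/64).
r = 1/8 + 1/64 = 9/64 = 0.140625.

0.140625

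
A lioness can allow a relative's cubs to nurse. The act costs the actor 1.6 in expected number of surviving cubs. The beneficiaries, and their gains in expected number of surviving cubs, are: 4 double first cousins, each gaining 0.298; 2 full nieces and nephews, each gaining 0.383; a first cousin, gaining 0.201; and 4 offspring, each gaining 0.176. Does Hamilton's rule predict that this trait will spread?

No

Hamilton's rule: the trait is favored when the sum of r·B over every recipient exceeds the actor's cost C.
r to a double first cousin = 0.25 (double first cousins share both grandparent pairs — four paths of length 4: r = 4·(1/2)^4 = 1/4).
r to a full niece or nephew = 0.25 (full aunt/uncle↔niece/nephew: two paths of length 3 through the shared grandparent pair: r = 2·(1/2)^3 = 1/4).
r to a first cousin = 0.125 (first cousins share one grandparent pair — two paths of length 4: r = 2·(1/2)^4 = 1/8).
r to an offspring = 0.5 (one parent–offspring link: r = (1/2)^1 = 1/2).
Summing one r·B term per recipient: 4·0.25·0.298 + 2·0.25·0.383 + 1·0.125·0.201 + 4·0.5·0.176 = 0.866625.
0.866625 < 1.6: the indirect benefit is less than the cost.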